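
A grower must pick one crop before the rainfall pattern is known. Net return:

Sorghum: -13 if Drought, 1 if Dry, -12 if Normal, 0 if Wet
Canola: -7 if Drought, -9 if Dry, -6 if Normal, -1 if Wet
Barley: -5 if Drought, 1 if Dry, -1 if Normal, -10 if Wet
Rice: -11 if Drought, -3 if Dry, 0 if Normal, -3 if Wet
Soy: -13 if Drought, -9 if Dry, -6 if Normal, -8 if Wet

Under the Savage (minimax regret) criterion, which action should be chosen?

Rice

Column bests: Drought=-5, Dry=1, Normal=0, Wet=0.
Sorghum regrets: 8, 0, 12, 0 → max 12
Canola regrets: 2, 10, 6, 1 → max 10
Barley regrets: 0, 0, 1, 10 → max 10
Rice regrets: 6, 4, 0, 3 → max 6
Soy regrets: 8, 10, 6, 8 → max 10
Smallest max regret = 6 → Rice.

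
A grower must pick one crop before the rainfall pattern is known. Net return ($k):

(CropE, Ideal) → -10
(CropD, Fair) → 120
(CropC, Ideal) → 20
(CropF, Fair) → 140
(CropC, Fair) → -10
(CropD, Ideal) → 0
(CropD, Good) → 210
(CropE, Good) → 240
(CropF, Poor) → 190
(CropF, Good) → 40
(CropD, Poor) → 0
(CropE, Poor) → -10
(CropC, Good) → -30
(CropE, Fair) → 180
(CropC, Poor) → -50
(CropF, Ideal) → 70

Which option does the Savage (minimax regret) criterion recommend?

Column bests: Poor=190, Fair=180, Good=240, Ideal=70.
CropE regrets: 200, 0, 0, 80 → max 200
CropF regrets: 0, 40, 200, 0 → max 200
CropD regrets: 190, 60, 30, 70 → max 190
CropC regrets: 240, 190, 270, 50 → max 270
Smallest max regret = 190 → CropD.

CropD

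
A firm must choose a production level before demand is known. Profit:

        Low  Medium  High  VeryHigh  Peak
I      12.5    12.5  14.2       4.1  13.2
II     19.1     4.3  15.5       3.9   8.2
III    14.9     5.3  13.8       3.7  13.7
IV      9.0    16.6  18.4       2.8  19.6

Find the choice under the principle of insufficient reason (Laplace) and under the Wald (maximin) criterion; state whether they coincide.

laplace → IV; maximin → I (disagree)

Row averages: I=11.3, II=10.2, III=10.28, IV=13.28
Highest average = 13.28 → IV.
Row minima: I=4.1, II=3.9, III=3.7, IV=2.8
Best worst-case = 4.1 → I.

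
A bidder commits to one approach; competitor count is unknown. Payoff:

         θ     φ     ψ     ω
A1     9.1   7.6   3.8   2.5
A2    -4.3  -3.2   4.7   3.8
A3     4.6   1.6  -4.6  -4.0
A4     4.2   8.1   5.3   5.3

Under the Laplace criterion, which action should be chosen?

Row averages: A1=5.75, A2=0.25, A3=-0.6, A4=5.725
Highest average = 5.75 → A1.

A1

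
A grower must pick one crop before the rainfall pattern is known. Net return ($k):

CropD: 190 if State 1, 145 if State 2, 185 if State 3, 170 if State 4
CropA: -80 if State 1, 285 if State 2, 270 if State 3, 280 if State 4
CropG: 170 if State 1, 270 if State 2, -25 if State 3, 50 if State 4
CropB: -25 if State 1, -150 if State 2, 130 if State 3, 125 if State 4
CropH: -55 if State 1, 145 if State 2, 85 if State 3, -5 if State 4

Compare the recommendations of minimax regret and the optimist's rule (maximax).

Column bests: State 1=190, State 2=285, State 3=270, State 4=280.
CropD regrets: 0, 140, 85, 110 → max 140
CropA regrets: 270, 0, 0, 0 → max 270
CropG regrets: 20, 15, 295, 230 → max 295
CropB regrets: 215, 435, 140, 155 → max 435
CropH regrets: 245, 140, 185, 285 → max 285
Smallest max regret = 140 → CropD.
Row maxima: CropD=190, CropA=285, CropG=270, CropB=130, CropH=145
Best best-case = 285 → CropA.

minimax regret → CropD; maximax → CropA (disagree)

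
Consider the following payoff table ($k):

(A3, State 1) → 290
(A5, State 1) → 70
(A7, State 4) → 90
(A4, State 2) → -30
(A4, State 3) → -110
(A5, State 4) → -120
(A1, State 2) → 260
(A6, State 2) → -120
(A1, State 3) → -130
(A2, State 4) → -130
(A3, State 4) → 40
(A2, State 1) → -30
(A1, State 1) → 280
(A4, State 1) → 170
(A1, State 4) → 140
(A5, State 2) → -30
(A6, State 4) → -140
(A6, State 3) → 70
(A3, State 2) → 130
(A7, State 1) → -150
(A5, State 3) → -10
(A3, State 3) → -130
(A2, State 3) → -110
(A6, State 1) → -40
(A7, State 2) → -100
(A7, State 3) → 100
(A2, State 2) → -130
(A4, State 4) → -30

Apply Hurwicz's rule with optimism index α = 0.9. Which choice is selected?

A1: 0.9·280 + 0.1·(-130) = 239
A2: 0.9·(-30) + 0.1·(-130) = -40
A3: 0.9·290 + 0.1·(-130) = 248
A4: 0.9·170 + 0.1·(-110) = 142
A5: 0.9·70 + 0.1·(-120) = 51
A6: 0.9·70 + 0.1·(-140) = 49
A7: 0.9·100 + 0.1·(-150) = 75
Highest Hurwicz score = 248 → A3.

A3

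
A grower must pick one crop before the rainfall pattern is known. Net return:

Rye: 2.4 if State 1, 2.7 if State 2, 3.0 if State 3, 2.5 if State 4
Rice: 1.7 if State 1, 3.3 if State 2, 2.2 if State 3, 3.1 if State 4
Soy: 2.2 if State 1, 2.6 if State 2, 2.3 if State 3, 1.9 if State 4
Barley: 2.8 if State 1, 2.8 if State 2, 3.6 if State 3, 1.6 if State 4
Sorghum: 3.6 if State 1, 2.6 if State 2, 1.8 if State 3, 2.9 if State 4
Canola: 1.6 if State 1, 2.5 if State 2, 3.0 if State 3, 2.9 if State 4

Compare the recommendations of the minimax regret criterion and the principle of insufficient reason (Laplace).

Column bests: State 1=3.6, State 2=3.3, State 3=3.6, State 4=3.1.
Rye regrets: 1.2, 0.6, 0.6, 0.6 → max 1.2
Rice regrets: 1.9, 0.0, 1.4, 0.0 → max 1.9
Soy regrets: 1.4, 0.7, 1.3, 1.2 → max 1.4
Barley regrets: 0.8, 0.5, 0.0, 1.5 → max 1.5
Sorghum regrets: 0.0, 0.7, 1.8, 0.2 → max 1.8
Canola regrets: 2.0, 0.8, 0.6, 0.2 → max 2.0
Smallest max regret = 1.2 → Rye.
Row averages: Rye=2.65, Rice=2.575, Soy=2.25, Barley=2.7, Sorghum=2.725, Canola=2.5
Highest average = 2.725 → Sorghum.

minimax regret → Rye; laplace → Sorghum (disagree)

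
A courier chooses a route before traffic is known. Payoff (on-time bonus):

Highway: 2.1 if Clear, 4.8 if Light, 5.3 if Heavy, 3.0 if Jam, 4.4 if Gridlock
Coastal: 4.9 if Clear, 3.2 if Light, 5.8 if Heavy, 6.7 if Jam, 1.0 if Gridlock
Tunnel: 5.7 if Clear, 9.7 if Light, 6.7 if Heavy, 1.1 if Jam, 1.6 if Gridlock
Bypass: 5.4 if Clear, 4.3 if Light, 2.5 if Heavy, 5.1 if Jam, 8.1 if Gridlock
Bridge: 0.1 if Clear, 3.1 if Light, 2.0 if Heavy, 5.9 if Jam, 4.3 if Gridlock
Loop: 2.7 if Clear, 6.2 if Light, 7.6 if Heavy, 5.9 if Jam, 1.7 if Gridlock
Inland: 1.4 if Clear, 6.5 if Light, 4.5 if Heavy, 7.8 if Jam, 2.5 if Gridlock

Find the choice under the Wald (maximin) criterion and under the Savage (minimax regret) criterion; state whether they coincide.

maximin → Bypass; minimax regret → Highway (disagree)

Row minima: Highway=2.1, Coastal=1.0, Tunnel=1.1, Bypass=2.5, Bridge=0.1, Loop=1.7, Inland=1.4
Best worst-case = 2.5 → Bypass.
Column bests: Clear=5.7, Light=9.7, Heavy=7.6, Jam=7.8, Gridlock=8.1.
Highway regrets: 3.6, 4.9, 2.3, 4.8, 3.7 → max 4.9
Coastal regrets: 0.8, 6.5, 1.8, 1.1, 7.1 → max 7.1
Tunnel regrets: 0.0, 0.0, 0.9, 6.7, 6.5 → max 6.7
Bypass regrets: 0.3, 5.4, 5.1, 2.7, 0.0 → max 5.4
Bridge regrets: 5.6, 6.6, 5.6, 1.9, 3.8 → max 6.6
Loop regrets: 3.0, 3.5, 0.0, 1.9, 6.4 → max 6.4
Inland regrets: 4.3, 3.2, 3.1, 0.0, 5.6 → max 5.6
Smallest max regret = 4.9 → Highway.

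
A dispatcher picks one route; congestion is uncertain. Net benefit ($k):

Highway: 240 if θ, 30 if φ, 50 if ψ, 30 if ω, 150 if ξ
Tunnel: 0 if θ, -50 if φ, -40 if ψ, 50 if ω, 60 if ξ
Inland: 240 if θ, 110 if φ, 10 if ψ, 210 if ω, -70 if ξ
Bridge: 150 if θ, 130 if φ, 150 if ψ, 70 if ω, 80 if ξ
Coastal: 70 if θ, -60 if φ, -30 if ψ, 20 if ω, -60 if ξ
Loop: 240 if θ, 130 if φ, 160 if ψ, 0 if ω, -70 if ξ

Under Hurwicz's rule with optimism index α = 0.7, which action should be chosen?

Highway

Highway: 0.7·240 + 0.3·30 = 177
Tunnel: 0.7·60 + 0.3·(-50) = 27
Inland: 0.7·240 + 0.3·(-70) = 147
Bridge: 0.7·150 + 0.3·70 = 126
Coastal: 0.7·70 + 0.3·(-60) = 31
Loop: 0.7·240 + 0.3·(-70) = 147
Highest Hurwicz score = 177 → Highway.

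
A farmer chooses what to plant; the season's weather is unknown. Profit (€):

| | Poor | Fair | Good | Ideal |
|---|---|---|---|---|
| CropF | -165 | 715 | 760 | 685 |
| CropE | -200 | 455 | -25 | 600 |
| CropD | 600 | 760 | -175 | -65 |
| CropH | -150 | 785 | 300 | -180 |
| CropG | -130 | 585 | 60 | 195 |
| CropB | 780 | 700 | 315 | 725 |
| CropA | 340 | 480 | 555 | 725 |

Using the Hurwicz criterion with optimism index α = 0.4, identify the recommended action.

CropB

CropF: 0.4·760 + 0.6·(-165) = 205
CropE: 0.4·600 + 0.6·(-200) = 120
CropD: 0.4·760 + 0.6·(-175) = 199
CropH: 0.4·785 + 0.6·(-180) = 206
CropG: 0.4·585 + 0.6·(-130) = 156
CropB: 0.4·780 + 0.6·315 = 501
CropA: 0.4·725 + 0.6·340 = 494
Highest Hurwicz score = 501 → CropB.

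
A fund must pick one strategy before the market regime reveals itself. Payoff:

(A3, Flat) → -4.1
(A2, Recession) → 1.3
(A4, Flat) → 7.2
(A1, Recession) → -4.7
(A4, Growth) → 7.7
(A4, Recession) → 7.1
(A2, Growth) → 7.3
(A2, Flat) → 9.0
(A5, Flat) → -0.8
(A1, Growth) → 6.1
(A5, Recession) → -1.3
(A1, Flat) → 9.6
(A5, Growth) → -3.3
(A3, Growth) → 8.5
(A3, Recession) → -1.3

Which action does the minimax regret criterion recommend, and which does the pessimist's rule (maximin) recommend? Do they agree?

minimax regret → A4; maximin → A4 (agree)

Column bests: Recession=7.1, Flat=9.6, Growth=8.5.
A1 regrets: 11.8, 0.0, 2.4 → max 11.8
A2 regrets: 5.8, 0.6, 1.2 → max 5.8
A3 regrets: 8.4, 13.7, 0.0 → max 13.7
A4 regrets: 0.0, 2.4, 0.8 → max 2.4
A5 regrets: 8.4, 10.4, 11.8 → max 11.8
Smallest max regret = 2.4 → A4.
Row minima: A1=-4.7, A2=1.3, A3=-4.1, A4=7.1, A5=-3.3
Best worst-case = 7.1 → A4.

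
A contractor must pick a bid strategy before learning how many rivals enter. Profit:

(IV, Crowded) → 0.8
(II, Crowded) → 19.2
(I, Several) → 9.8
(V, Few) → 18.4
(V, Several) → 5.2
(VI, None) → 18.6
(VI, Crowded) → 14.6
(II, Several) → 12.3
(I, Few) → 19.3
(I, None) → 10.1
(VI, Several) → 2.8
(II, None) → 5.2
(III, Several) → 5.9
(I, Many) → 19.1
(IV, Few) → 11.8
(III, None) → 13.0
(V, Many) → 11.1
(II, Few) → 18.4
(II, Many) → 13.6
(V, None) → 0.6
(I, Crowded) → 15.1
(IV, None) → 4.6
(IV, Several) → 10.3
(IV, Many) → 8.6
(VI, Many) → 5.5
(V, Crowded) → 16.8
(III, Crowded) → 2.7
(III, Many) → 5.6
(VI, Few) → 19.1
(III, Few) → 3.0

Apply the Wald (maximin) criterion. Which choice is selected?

I

Row minima: I=9.8, II=5.2, III=2.7, IV=0.8, V=0.6, VI=2.8
Best worst-case = 9.8 → I.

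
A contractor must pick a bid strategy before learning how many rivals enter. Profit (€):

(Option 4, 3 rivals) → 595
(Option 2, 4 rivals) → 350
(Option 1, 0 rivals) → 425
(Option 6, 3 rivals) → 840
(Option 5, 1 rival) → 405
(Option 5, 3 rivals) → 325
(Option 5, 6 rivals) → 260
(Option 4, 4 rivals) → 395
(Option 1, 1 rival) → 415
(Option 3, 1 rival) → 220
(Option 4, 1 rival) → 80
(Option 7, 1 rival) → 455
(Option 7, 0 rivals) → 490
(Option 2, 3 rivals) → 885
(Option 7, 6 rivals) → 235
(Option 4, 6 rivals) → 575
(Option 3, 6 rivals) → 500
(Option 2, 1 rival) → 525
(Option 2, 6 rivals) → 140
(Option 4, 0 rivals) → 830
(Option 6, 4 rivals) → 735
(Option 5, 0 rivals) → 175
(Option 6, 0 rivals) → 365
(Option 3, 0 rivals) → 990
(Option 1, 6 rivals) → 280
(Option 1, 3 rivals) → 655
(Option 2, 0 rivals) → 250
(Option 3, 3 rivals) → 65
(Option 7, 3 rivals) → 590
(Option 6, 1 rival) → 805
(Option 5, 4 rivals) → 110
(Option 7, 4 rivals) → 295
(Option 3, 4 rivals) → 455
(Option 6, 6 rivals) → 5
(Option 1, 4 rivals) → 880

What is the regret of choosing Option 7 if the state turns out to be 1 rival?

Best payoff under 1 rival is 805.
Regret = 805 − 455 = 350.

350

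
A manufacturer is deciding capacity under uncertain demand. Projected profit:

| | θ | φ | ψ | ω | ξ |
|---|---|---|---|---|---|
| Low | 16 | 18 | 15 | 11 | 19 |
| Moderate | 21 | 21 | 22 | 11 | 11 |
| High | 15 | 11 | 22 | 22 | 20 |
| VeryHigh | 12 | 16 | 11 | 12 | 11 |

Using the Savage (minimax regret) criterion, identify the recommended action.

High

Column bests: θ=21, φ=21, ψ=22, ω=22, ξ=20.
Low regrets: 5, 3, 7, 11, 1 → max 11
Moderate regrets: 0, 0, 0, 11, 9 → max 11
High regrets: 6, 10, 0, 0, 0 → max 10
VeryHigh regrets: 9, 5, 11, 10, 9 → max 11
Smallest max regret = 10 → High.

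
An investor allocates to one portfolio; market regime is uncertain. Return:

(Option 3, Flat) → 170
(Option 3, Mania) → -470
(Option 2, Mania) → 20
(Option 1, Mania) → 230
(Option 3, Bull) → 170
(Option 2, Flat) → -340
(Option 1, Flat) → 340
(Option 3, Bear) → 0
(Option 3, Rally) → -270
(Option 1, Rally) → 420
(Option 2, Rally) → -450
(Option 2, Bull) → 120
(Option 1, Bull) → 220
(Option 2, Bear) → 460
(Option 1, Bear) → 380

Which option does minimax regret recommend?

Column bests: Bear=460, Flat=340, Bull=220, Rally=420, Mania=230.
Option 1 regrets: 80, 0, 0, 0, 0 → max 80
Option 2 regrets: 0, 680, 100, 870, 210 → max 870
Option 3 regrets: 460, 170, 50, 690, 700 → max 700
Smallest max regret = 80 → Option 1.

Option 1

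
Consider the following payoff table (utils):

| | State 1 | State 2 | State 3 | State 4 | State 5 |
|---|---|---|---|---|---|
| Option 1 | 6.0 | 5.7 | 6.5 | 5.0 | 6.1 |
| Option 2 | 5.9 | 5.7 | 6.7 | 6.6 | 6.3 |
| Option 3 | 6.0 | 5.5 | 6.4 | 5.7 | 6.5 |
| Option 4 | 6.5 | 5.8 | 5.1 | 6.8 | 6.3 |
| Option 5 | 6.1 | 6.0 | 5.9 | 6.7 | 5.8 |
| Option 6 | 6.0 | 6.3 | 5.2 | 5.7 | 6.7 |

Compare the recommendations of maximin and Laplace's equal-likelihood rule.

maximin → Option 5; laplace → Option 2 (disagree)

Row minima: Option 1=5.0, Option 2=5.7, Option 3=5.5, Option 4=5.1, Option 5=5.8, Option 6=5.2
Best worst-case = 5.8 → Option 5.
Row averages: Option 1=5.86, Option 2=6.24, Option 3=6.02, Option 4=6.1, Option 5=6.1, Option 6=5.98
Highest average = 6.24 → Option 2.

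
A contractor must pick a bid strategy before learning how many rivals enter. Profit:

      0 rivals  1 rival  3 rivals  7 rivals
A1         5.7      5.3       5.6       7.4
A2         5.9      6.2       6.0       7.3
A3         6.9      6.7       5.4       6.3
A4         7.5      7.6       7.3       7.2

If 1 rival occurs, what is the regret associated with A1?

Best payoff under 1 rival is 7.6.
Regret = 7.6 − 5.3 = 2.3.

2.3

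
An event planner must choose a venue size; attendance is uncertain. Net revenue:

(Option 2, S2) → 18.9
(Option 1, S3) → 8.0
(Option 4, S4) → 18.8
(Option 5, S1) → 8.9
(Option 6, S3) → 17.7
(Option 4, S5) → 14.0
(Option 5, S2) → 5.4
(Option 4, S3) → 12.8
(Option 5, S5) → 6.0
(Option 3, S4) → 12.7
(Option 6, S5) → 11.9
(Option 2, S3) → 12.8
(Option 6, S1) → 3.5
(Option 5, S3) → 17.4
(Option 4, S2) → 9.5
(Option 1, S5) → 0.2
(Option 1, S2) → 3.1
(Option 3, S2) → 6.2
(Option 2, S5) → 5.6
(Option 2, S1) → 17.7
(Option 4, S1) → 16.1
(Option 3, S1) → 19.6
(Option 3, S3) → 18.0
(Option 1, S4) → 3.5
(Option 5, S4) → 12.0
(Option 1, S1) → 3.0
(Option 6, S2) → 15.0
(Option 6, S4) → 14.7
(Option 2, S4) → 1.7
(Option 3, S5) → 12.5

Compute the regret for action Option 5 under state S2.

Best payoff under S2 is 18.9.
Regret = 18.9 − 5.4 = 13.5.

13.5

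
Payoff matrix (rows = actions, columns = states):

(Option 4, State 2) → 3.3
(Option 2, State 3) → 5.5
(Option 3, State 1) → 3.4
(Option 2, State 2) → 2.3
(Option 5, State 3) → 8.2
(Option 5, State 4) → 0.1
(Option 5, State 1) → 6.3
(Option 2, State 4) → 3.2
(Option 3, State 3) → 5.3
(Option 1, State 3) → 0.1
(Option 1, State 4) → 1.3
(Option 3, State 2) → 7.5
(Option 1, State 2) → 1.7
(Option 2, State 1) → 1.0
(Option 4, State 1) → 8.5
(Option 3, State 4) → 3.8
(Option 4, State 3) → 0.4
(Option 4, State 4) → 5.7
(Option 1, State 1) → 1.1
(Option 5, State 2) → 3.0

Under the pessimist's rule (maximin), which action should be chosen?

Option 3

Row minima: Option 1=0.1, Option 2=1.0, Option 3=3.4, Option 4=0.4, Option 5=0.1
Best worst-case = 3.4 → Option 3.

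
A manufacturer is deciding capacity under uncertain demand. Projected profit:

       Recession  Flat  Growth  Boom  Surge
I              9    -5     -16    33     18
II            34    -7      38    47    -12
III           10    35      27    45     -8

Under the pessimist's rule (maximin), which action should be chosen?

III

Row minima: I=-16, II=-12, III=-8
Best worst-case = -8 → III.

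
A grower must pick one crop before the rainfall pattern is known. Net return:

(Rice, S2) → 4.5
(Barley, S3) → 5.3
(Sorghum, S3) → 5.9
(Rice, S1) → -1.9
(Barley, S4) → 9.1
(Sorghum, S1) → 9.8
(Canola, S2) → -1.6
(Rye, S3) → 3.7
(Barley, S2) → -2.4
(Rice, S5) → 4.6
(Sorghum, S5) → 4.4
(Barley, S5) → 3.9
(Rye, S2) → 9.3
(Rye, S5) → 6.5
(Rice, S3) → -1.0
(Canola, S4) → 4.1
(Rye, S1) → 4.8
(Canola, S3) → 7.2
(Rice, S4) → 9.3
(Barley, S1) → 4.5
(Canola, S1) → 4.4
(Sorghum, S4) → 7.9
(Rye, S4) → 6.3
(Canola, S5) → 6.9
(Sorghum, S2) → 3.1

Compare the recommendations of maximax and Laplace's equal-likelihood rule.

Row maxima: Rice=9.3, Barley=9.1, Canola=7.2, Sorghum=9.8, Rye=9.3
Best best-case = 9.8 → Sorghum.
Row averages: Rice=3.1, Barley=4.08, Canola=4.2, Sorghum=6.22, Rye=6.12
Highest average = 6.22 → Sorghum.

maximax → Sorghum; laplace → Sorghum (agree)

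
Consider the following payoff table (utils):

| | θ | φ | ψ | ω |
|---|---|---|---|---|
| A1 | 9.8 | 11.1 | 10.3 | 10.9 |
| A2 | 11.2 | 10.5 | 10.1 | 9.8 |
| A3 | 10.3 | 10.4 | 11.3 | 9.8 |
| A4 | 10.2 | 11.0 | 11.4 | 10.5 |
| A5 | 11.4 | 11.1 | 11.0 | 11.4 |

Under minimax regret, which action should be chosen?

Column bests: θ=11.4, φ=11.1, ψ=11.4, ω=11.4.
A1 regrets: 1.6, 0.0, 1.1, 0.5 → max 1.6
A2 regrets: 0.2, 0.6, 1.3, 1.6 → max 1.6
A3 regrets: 1.1, 0.7, 0.1, 1.6 → max 1.6
A4 regrets: 1.2, 0.1, 0.0, 0.9 → max 1.2
A5 regrets: 0.0, 0.0, 0.4, 0.0 → max 0.4
Smallest max regret = 0.4 → A5.

A5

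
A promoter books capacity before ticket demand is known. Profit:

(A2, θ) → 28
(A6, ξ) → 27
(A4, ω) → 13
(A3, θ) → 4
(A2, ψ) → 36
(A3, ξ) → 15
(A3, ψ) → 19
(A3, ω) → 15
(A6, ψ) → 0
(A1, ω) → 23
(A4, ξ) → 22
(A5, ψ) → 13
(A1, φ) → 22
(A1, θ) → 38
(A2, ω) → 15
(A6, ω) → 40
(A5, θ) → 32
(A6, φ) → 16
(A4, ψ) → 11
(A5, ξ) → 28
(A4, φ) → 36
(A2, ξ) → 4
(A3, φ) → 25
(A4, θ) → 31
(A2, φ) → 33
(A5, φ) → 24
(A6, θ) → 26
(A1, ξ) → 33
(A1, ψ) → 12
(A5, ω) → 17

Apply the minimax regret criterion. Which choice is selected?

A5

Column bests: θ=38, φ=36, ψ=36, ω=40, ξ=33.
A1 regrets: 0, 14, 24, 17, 0 → max 24
A2 regrets: 10, 3, 0, 25, 29 → max 29
A3 regrets: 34, 11, 17, 25, 18 → max 34
A4 regrets: 7, 0, 25, 27, 11 → max 27
A5 regrets: 6, 12, 23, 23, 5 → max 23
A6 regrets: 12, 20, 36, 0, 6 → max 36
Smallest max regret = 23 → A5.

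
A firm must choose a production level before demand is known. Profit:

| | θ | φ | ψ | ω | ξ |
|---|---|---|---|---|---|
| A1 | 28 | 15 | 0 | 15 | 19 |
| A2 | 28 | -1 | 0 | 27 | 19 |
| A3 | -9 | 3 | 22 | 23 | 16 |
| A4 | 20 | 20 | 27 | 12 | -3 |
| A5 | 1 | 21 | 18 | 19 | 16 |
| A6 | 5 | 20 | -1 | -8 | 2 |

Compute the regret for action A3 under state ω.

Best payoff under ω is 27.
Regret = 27 − 23 = 4.

4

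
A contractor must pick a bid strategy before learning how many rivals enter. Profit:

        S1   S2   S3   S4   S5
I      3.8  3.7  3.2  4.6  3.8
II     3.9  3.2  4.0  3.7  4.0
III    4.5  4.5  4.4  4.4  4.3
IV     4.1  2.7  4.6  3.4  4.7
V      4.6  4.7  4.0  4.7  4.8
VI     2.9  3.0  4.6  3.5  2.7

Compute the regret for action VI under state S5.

Best payoff under S5 is 4.8.
Regret = 4.8 − 2.7 = 2.1.

2.1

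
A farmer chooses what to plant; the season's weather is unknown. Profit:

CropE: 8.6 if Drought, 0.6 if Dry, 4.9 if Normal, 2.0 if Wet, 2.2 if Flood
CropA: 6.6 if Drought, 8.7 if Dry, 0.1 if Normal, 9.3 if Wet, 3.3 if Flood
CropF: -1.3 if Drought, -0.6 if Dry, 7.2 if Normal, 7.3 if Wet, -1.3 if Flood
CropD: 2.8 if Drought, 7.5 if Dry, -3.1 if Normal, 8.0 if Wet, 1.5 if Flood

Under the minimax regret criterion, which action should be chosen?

CropA

Column bests: Drought=8.6, Dry=8.7, Normal=7.2, Wet=9.3, Flood=3.3.
CropE regrets: 0.0, 8.1, 2.3, 7.3, 1.1 → max 8.1
CropA regrets: 2.0, 0.0, 7.1, 0.0, 0.0 → max 7.1
CropF regrets: 9.9, 9.3, 0.0, 2.0, 4.6 → max 9.9
CropD regrets: 5.8, 1.2, 10.3, 1.3, 1.8 → max 10.3
Smallest max regret = 7.1 → CropA.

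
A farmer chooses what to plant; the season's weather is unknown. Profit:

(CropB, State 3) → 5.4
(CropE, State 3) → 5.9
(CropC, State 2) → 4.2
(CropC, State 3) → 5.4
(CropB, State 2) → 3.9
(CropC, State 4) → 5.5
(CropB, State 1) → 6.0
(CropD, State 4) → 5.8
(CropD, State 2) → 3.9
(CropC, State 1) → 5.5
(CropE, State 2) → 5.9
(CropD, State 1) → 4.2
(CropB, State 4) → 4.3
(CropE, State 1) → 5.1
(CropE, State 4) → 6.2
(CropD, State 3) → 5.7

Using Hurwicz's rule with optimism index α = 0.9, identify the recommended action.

CropE

CropB: 0.9·6.0 + 0.1·3.9 = 5.79
CropC: 0.9·5.5 + 0.1·4.2 = 5.37
CropD: 0.9·5.8 + 0.1·3.9 = 5.61
CropE: 0.9·6.2 + 0.1·5.1 = 6.09
Highest Hurwicz score = 6.09 → CropE.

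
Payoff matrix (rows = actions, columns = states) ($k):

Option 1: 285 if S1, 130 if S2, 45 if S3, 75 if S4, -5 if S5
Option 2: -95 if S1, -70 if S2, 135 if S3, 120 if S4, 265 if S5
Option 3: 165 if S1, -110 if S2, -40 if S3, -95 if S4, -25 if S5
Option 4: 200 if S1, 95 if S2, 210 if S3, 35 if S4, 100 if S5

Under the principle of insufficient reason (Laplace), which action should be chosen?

Option 4

Row averages: Option 1=106, Option 2=71, Option 3=-21, Option 4=128
Highest average = 128 → Option 4.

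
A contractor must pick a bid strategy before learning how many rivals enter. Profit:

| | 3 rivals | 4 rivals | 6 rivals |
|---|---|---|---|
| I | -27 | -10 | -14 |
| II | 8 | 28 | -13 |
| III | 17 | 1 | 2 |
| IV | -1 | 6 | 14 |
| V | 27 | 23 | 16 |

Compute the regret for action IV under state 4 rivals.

22

Best payoff under 4 rivals is 28.
Regret = 28 − 6 = 22.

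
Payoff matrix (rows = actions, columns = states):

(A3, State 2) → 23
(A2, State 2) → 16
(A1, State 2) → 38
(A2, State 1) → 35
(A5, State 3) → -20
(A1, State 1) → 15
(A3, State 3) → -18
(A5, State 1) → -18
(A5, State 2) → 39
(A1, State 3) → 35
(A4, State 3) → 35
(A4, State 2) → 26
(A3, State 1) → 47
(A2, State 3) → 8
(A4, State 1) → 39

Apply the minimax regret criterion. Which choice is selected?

A4

Column bests: State 1=47, State 2=39, State 3=35.
A1 regrets: 32, 1, 0 → max 32
A2 regrets: 12, 23, 27 → max 27
A3 regrets: 0, 16, 53 → max 53
A4 regrets: 8, 13, 0 → max 13
A5 regrets: 65, 0, 55 → max 65
Smallest max regret = 13 → A4.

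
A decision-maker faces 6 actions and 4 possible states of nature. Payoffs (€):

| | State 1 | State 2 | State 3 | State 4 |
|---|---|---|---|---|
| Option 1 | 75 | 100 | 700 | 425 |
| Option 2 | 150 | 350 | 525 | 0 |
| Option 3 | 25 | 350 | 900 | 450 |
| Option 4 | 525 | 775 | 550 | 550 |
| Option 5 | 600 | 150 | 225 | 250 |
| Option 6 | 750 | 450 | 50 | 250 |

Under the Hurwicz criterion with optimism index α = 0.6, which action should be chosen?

Option 4

Option 1: 0.6·700 + 0.4·75 = 450
Option 2: 0.6·525 + 0.4·0 = 315
Option 3: 0.6·900 + 0.4·25 = 550
Option 4: 0.6·775 + 0.4·525 = 675
Option 5: 0.6·600 + 0.4·150 = 420
Option 6: 0.6·750 + 0.4·50 = 470
Highest Hurwicz score = 675 → Option 4.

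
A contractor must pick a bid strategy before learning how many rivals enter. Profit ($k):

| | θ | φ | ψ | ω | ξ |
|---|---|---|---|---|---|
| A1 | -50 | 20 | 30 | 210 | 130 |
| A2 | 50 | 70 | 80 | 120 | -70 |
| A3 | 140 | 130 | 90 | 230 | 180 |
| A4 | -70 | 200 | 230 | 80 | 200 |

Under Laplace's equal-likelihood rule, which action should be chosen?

A3

Row averages: A1=68, A2=50, A3=154, A4=128
Highest average = 154 → A3.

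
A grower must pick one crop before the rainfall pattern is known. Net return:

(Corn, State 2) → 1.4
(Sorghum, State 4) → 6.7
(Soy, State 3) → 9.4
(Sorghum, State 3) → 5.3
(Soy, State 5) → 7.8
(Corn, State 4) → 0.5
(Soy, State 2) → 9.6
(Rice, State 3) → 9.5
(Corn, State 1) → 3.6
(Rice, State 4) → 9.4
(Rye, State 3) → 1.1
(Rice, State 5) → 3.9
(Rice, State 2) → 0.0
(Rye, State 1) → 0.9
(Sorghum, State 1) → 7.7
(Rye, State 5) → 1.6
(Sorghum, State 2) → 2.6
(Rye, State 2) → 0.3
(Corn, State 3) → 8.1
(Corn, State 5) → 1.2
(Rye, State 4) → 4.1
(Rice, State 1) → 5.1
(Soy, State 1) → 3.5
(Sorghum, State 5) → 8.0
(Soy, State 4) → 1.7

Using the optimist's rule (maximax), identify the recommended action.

Row maxima: Sorghum=8.0, Soy=9.6, Corn=8.1, Rye=4.1, Rice=9.5
Best best-case = 9.6 → Soy.

Soy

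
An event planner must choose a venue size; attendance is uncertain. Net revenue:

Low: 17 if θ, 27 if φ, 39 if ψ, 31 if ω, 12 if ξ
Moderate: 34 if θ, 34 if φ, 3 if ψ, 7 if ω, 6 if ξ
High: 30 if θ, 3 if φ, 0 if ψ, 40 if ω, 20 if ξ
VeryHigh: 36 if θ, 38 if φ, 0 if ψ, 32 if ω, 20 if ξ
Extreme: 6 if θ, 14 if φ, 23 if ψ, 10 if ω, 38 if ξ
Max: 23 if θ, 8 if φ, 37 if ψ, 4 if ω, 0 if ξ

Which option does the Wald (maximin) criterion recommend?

Row minima: Low=12, Moderate=3, High=0, VeryHigh=0, Extreme=6, Max=0
Best worst-case = 12 → Low.

Low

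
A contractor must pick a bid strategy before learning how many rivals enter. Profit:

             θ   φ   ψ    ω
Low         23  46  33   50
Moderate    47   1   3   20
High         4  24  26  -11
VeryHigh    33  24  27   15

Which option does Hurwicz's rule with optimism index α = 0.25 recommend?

Low

Low: 0.25·50 + 0.75·23 = 29.75
Moderate: 0.25·47 + 0.75·1 = 12.5
High: 0.25·26 + 0.75·(-11) = -1.75
VeryHigh: 0.25·33 + 0.75·15 = 19.5
Highest Hurwicz score = 29.75 → Low.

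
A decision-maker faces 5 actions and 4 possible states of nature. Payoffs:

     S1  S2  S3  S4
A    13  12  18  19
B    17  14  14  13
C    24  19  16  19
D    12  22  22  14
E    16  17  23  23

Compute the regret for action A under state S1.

11

Best payoff under S1 is 24.
Regret = 24 − 13 = 11.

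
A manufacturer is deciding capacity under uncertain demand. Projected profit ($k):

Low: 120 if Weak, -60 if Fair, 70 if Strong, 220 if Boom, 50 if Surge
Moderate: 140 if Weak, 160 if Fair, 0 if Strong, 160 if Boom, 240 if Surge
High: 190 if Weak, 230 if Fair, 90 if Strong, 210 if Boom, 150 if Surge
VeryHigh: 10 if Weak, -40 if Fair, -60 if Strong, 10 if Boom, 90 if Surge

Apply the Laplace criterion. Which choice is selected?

High

Row averages: Low=80, Moderate=140, High=174, VeryHigh=2
Highest average = 174 → High.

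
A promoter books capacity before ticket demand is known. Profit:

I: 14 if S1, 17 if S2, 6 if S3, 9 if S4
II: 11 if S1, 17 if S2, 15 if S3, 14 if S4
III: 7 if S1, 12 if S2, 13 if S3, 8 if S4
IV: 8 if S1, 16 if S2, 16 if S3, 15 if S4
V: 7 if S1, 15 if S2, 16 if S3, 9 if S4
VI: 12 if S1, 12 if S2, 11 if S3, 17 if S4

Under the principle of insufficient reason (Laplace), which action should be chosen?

II

Row averages: I=11.5, II=14.25, III=10, IV=13.75, V=11.75, VI=13
Highest average = 14.25 → II.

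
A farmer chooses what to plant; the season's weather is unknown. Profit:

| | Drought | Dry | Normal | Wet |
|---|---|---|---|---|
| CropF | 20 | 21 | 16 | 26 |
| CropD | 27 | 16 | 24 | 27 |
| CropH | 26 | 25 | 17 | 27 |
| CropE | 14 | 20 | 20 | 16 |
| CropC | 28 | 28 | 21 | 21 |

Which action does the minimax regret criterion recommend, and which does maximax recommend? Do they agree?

Column bests: Drought=28, Dry=28, Normal=24, Wet=27.
CropF regrets: 8, 7, 8, 1 → max 8
CropD regrets: 1, 12, 0, 0 → max 12
CropH regrets: 2, 3, 7, 0 → max 7
CropE regrets: 14, 8, 4, 11 → max 14
CropC regrets: 0, 0, 3, 6 → max 6
Smallest max regret = 6 → CropC.
Row maxima: CropF=26, CropD=27, CropH=27, CropE=20, CropC=28
Best best-case = 28 → CropC.

minimax regret → CropC; maximax → CropC (agree)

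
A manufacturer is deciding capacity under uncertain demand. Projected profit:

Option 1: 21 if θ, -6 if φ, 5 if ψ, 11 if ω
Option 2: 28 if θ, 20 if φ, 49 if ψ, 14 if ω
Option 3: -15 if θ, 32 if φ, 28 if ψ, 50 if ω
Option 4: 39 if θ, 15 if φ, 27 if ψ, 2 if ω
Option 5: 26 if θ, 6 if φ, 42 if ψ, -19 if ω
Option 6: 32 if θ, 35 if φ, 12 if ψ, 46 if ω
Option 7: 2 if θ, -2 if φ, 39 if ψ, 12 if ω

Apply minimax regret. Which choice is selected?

Option 2

Column bests: θ=39, φ=35, ψ=49, ω=50.
Option 1 regrets: 18, 41, 44, 39 → max 44
Option 2 regrets: 11, 15, 0, 36 → max 36
Option 3 regrets: 54, 3, 21, 0 → max 54
Option 4 regrets: 0, 20, 22, 48 → max 48
Option 5 regrets: 13, 29, 7, 69 → max 69
Option 6 regrets: 7, 0, 37, 4 → max 37
Option 7 regrets: 37, 37, 10, 38 → max 38
Smallest max regret = 36 → Option 2.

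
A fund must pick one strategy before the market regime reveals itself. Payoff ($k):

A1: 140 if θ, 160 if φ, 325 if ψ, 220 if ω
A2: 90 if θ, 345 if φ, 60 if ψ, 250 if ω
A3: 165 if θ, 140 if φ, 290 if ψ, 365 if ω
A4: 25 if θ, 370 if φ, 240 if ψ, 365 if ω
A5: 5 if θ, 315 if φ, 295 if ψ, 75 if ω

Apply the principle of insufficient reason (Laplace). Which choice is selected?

A4

Row averages: A1=211.25, A2=186.25, A3=240, A4=250, A5=172.5
Highest average = 250 → A4.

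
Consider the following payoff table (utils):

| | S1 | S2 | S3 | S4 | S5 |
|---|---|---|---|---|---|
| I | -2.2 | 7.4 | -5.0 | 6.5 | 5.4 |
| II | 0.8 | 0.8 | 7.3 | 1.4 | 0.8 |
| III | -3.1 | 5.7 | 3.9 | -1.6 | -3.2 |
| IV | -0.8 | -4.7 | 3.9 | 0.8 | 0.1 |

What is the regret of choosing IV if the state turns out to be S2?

12.1

Best payoff under S2 is 7.4.
Regret = 7.4 − (-4.7) = 12.1.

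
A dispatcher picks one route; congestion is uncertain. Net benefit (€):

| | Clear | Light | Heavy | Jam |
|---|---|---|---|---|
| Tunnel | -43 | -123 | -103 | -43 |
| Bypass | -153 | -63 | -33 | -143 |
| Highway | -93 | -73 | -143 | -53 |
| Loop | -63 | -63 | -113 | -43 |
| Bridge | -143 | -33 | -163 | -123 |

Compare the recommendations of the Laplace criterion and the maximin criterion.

Row averages: Tunnel=-78, Bypass=-98, Highway=-90.5, Loop=-70.5, Bridge=-115.5
Highest average = -70.5 → Loop.
Row minima: Tunnel=-123, Bypass=-153, Highway=-143, Loop=-113, Bridge=-163
Best worst-case = -113 → Loop.

laplace → Loop; maximin → Loop (agree)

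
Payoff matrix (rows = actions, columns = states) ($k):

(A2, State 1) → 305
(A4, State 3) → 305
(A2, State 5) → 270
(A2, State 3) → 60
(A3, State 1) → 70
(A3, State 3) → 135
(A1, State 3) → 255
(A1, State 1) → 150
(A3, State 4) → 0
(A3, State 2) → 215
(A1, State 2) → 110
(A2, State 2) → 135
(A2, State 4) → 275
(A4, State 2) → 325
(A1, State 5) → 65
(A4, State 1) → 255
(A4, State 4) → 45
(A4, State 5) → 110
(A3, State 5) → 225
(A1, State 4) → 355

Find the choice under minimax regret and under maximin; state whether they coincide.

minimax regret → A1; maximin → A1 (agree)

Column bests: State 1=305, State 2=325, State 3=305, State 4=355, State 5=270.
A1 regrets: 155, 215, 50, 0, 205 → max 215
A2 regrets: 0, 190, 245, 80, 0 → max 245
A3 regrets: 235, 110, 170, 355, 45 → max 355
A4 regrets: 50, 0, 0, 310, 160 → max 310
Smallest max regret = 215 → A1.
Row minima: A1=65, A2=60, A3=0, A4=45
Best worst-case = 65 → A1.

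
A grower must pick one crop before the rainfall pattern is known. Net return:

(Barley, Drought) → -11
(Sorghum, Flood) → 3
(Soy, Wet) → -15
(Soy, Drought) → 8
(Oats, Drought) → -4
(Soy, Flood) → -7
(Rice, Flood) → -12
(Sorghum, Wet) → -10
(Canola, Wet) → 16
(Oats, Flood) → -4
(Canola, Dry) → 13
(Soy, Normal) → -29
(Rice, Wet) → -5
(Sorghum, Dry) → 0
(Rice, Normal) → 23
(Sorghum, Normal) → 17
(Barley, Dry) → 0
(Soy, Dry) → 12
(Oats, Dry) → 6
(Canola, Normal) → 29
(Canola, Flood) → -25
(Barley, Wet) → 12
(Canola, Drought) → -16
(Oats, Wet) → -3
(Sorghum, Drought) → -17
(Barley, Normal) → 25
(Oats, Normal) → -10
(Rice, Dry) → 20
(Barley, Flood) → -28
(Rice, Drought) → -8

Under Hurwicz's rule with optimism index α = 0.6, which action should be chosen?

Rice

Oats: 0.6·6 + 0.4·(-10) = -0.4
Rice: 0.6·23 + 0.4·(-12) = 9
Canola: 0.6·29 + 0.4·(-25) = 7.4
Soy: 0.6·12 + 0.4·(-29) = -4.4
Sorghum: 0.6·17 + 0.4·(-17) = 3.4
Barley: 0.6·25 + 0.4·(-28) = 3.8
Highest Hurwicz score = 9 → Rice.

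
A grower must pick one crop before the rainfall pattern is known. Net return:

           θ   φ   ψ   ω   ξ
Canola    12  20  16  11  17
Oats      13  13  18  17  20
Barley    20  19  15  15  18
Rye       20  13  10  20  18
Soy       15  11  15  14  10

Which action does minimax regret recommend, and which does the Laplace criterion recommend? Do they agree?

minimax regret → Barley; laplace → Barley (agree)

Column bests: θ=20, φ=20, ψ=18, ω=20, ξ=20.
Canola regrets: 8, 0, 2, 9, 3 → max 9
Oats regrets: 7, 7, 0, 3, 0 → max 7
Barley regrets: 0, 1, 3, 5, 2 → max 5
Rye regrets: 0, 7, 8, 0, 2 → max 8
Soy regrets: 5, 9, 3, 6, 10 → max 10
Smallest max regret = 5 → Barley.
Row averages: Canola=15.2, Oats=16.2, Barley=17.4, Rye=16.2, Soy=13
Highest average = 17.4 → Barley.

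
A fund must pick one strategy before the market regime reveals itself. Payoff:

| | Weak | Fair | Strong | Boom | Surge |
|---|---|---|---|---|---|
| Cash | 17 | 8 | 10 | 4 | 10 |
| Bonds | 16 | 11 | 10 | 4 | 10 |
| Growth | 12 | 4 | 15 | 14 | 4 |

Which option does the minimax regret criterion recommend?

Growth

Column bests: Weak=17, Fair=11, Strong=15, Boom=14, Surge=10.
Cash regrets: 0, 3, 5, 10, 0 → max 10
Bonds regrets: 1, 0, 5, 10, 0 → max 10
Growth regrets: 5, 7, 0, 0, 6 → max 7
Smallest max regret = 7 → Growth.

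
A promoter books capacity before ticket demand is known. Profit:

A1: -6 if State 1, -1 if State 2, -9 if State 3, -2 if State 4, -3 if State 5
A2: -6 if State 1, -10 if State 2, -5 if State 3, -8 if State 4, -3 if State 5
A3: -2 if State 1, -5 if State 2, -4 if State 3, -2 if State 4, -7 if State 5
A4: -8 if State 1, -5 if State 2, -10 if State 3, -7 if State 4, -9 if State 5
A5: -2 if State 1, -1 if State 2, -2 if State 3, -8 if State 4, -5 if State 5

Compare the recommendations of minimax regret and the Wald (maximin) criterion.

Column bests: State 1=-2, State 2=-1, State 3=-2, State 4=-2, State 5=-3.
A1 regrets: 4, 0, 7, 0, 0 → max 7
A2 regrets: 4, 9, 3, 6, 0 → max 9
A3 regrets: 0, 4, 2, 0, 4 → max 4
A4 regrets: 6, 4, 8, 5, 6 → max 8
A5 regrets: 0, 0, 0, 6, 2 → max 6
Smallest max regret = 4 → A3.
Row minima: A1=-9, A2=-10, A3=-7, A4=-10, A5=-8
Best worst-case = -7 → A3.

minimax regret → A3; maximin → A3 (agree)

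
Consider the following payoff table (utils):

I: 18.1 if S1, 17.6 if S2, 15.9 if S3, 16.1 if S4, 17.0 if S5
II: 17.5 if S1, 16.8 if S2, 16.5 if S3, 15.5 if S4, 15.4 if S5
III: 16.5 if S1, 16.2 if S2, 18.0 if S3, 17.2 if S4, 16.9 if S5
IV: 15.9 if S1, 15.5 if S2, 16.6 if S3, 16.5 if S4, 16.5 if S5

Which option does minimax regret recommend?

Column bests: S1=18.1, S2=17.6, S3=18.0, S4=17.2, S5=17.0.
I regrets: 0.0, 0.0, 2.1, 1.1, 0.0 → max 2.1
II regrets: 0.6, 0.8, 1.5, 1.7, 1.6 → max 1.7
III regrets: 1.6, 1.4, 0.0, 0.0, 0.1 → max 1.6
IV regrets: 2.2, 2.1, 1.4, 0.7, 0.5 → max 2.2
Smallest max regret = 1.6 → III.

III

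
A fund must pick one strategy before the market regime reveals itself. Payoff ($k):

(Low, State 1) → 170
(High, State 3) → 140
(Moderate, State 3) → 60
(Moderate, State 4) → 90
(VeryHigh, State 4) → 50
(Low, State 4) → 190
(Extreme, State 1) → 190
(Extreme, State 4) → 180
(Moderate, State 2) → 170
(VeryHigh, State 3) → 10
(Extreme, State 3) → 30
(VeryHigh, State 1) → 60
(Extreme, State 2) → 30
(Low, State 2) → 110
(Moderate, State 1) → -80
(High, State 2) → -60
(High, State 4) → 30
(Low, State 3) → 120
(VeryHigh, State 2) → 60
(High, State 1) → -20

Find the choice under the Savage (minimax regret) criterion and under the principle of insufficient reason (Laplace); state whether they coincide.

minimax regret → Low; laplace → Low (agree)

Column bests: State 1=190, State 2=170, State 3=140, State 4=190.
Low regrets: 20, 60, 20, 0 → max 60
Moderate regrets: 270, 0, 80, 100 → max 270
High regrets: 210, 230, 0, 160 → max 230
VeryHigh regrets: 130, 110, 130, 140 → max 140
Extreme regrets: 0, 140, 110, 10 → max 140
Smallest max regret = 60 → Low.
Row averages: Low=147.5, Moderate=60, High=22.5, VeryHigh=45, Extreme=107.5
Highest average = 147.5 → Low.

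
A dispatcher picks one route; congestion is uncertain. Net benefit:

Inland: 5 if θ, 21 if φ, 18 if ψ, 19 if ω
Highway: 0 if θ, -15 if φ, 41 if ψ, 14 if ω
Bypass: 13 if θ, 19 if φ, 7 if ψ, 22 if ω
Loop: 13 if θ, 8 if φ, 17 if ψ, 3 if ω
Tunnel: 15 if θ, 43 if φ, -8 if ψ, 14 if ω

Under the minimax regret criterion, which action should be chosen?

Column bests: θ=15, φ=43, ψ=41, ω=22.
Inland regrets: 10, 22, 23, 3 → max 23
Highway regrets: 15, 58, 0, 8 → max 58
Bypass regrets: 2, 24, 34, 0 → max 34
Loop regrets: 2, 35, 24, 19 → max 35
Tunnel regrets: 0, 0, 49, 8 → max 49
Smallest max regret = 23 → Inland.

Inland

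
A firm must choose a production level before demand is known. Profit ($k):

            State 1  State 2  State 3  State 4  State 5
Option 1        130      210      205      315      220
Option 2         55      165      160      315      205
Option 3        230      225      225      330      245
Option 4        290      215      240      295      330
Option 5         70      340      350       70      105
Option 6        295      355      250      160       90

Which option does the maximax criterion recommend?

Option 6

Row maxima: Option 1=315, Option 2=315, Option 3=330, Option 4=330, Option 5=350, Option 6=355
Best best-case = 355 → Option 6.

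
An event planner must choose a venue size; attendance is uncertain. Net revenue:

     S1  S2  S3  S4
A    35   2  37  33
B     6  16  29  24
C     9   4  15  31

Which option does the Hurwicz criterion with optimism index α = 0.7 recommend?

A

A: 0.7·37 + 0.3·2 = 26.5
B: 0.7·29 + 0.3·6 = 22.1
C: 0.7·31 + 0.3·4 = 22.9
Highest Hurwicz score = 26.5 → A.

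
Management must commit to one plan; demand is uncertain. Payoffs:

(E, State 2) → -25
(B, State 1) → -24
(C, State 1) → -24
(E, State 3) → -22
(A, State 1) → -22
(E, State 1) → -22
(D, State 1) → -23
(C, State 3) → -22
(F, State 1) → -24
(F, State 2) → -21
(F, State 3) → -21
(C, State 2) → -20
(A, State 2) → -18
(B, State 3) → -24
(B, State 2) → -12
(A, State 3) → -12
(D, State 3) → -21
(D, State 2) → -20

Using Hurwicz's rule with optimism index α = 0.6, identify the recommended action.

A

A: 0.6·(-12) + 0.4·(-22) = -16
B: 0.6·(-12) + 0.4·(-24) = -16.8
C: 0.6·(-20) + 0.4·(-24) = -21.6
D: 0.6·(-20) + 0.4·(-23) = -21.2
E: 0.6·(-22) + 0.4·(-25) = -23.2
F: 0.6·(-21) + 0.4·(-24) = -22.2
Highest Hurwicz score = -16 → A.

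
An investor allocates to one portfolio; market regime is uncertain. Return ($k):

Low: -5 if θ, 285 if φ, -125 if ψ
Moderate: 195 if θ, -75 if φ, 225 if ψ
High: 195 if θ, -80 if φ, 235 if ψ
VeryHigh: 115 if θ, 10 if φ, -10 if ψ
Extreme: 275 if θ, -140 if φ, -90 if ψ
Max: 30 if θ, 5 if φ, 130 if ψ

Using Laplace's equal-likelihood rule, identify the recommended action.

High

Row averages: Low=155/3, Moderate=115, High=350/3, VeryHigh=115/3, Extreme=15, Max=55
Highest average = 350/3 → High.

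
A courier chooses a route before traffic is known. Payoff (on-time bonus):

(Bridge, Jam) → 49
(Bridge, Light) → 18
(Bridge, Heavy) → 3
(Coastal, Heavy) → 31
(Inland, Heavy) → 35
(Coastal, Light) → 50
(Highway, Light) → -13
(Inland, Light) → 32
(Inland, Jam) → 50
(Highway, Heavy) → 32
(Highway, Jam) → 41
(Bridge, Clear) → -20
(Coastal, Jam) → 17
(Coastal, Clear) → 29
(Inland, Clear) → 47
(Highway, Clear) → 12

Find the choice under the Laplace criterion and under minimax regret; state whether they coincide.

Row averages: Highway=18, Bridge=12.5, Coastal=31.75, Inland=41
Highest average = 41 → Inland.
Column bests: Clear=47, Light=50, Heavy=35, Jam=50.
Highway regrets: 35, 63, 3, 9 → max 63
Bridge regrets: 67, 32, 32, 1 → max 67
Coastal regrets: 18, 0, 4, 33 → max 33
Inland regrets: 0, 18, 0, 0 → max 18
Smallest max regret = 18 → Inland.

laplace → Inland; minimax regret → Inland (agree)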